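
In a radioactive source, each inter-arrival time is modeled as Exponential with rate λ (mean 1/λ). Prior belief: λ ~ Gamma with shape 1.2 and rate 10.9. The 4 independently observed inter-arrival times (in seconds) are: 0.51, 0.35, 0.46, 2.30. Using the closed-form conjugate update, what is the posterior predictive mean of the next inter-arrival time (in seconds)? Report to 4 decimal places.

3.4571

With a Gamma(shape α, rate β) prior on the exponential rate λ, the posterior after n observations with total T = Σxᵢ is Gamma(α+n, β+T).
Sum of observations T = 3.62 seconds; n = 4.
Posterior: Gamma(1.2+4, 10.9+3.62) = Gamma(5.2, 14.52).
The predictive distribution for the next observation is Lomax; its mean is β/(α−1) = 14.52/4.2 = 3.4571.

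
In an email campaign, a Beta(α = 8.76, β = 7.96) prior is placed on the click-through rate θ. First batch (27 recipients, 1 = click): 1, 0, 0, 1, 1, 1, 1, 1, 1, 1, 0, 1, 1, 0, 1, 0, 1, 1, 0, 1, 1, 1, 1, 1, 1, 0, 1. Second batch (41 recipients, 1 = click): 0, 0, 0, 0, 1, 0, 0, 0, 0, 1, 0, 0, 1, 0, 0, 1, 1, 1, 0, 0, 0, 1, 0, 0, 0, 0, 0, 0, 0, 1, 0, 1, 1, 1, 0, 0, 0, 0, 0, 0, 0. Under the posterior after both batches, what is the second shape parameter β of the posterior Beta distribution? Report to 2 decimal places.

The Beta prior is conjugate to a Binomial/Bernoulli likelihood; the update adds successes to α and failures to β.
After batch 1: Beta(8.76+20, 7.96+7) = Beta(28.76, 14.96).
After batch 2: Beta(28.76+11, 14.96+30) = Beta(39.76, 44.96).
Posterior β = 44.96.

44.96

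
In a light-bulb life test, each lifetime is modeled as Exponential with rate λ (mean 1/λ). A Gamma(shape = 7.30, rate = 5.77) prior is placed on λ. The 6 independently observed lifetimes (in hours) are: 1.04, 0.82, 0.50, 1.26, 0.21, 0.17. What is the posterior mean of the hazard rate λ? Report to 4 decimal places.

With a Gamma(shape α, rate β) prior on the exponential rate λ, the posterior after n observations with total T = Σxᵢ is Gamma(α+n, β+T).
Sum of observations T = 4.00 hours; n = 6.
Posterior: Gamma(7.30+6, 5.77+4.00) = Gamma(13.30, 9.77).
Posterior mean of λ = α/β = 13.30/9.77 = 1.3613.

1.3613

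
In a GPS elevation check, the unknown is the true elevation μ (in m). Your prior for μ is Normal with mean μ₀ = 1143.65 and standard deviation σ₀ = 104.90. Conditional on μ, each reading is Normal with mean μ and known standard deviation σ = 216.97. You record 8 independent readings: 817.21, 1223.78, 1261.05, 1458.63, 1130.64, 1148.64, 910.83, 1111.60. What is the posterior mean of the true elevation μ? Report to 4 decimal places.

For Normal data with known variance σ², a Normal(μ₀, σ₀²) prior on μ is conjugate. Posterior precision = 1/σ₀² + n/σ²; posterior mean is the precision-weighted average of μ₀ and x̄.
Σxᵢ = 817.21 + 1223.78 + 1261.05 + 1458.63 + 1130.64 + 1148.64 + 910.83 + 1111.60 = 9062.38, so n·x̄ = 9062.38.
σ₀² = 104.90² = 11004.01, σ² = 216.97² = 47075.9809; σ² + n·σ₀² = 47075.9809 + 8·11004.01 = 135108.0609.
Posterior mean = (μ₀/σ₀² + n·x̄/σ²)/(1/σ₀² + n/σ²) = (σ²·μ₀ + σ₀²·n·x̄)/(σ² + n·σ₀²) = (47075.9809·1143.65 + 11004.01·9062.38)/135108.0609 = 153560965.700085/135108.0609 = 1136.5789.

1136.5789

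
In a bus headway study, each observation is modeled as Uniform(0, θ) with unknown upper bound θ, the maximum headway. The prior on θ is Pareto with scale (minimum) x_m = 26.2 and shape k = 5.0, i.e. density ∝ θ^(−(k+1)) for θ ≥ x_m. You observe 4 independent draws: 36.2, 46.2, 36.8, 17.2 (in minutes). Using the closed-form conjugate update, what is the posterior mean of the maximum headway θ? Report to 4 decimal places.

A Pareto(scale x_m, shape k) prior on the upper bound θ of Uniform(0, θ) is conjugate: posterior is Pareto(max(x_m, max xᵢ), k + n).
Sample maximum = 46.2; prior scale x_m = 26.2 → posterior scale = max = 46.2.
Posterior shape = 5.0 + 4 = 9.0.
E[θ|data] = k·x_m/(k−1) = 9.0·46.2/8.0 = 51.9750.

51.9750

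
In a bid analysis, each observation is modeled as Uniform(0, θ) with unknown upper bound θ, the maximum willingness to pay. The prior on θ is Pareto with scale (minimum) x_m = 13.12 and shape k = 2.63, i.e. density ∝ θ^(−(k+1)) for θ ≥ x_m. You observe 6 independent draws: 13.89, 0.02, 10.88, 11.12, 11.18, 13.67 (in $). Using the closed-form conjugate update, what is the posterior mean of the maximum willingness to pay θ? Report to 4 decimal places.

A Pareto(scale x_m, shape k) prior on the upper bound θ of Uniform(0, θ) is conjugate: posterior is Pareto(max(x_m, max xᵢ), k + n).
Sample maximum = 13.89; prior scale x_m = 13.12 → posterior scale = max = 13.89.
Posterior shape = 2.63 + 6 = 8.63.
E[θ|data] = k·x_m/(k−1) = 8.63·13.89/7.63 = 15.7104.

15.7104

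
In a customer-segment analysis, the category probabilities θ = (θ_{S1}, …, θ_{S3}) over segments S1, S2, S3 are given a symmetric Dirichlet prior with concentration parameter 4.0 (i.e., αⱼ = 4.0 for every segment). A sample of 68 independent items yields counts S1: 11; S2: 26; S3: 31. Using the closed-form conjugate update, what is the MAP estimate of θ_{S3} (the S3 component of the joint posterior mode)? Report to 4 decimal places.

0.4416

The Dirichlet prior is conjugate to the Multinomial likelihood: each posterior αⱼ = prior αⱼ + observed count nⱼ.
Posterior concentration: (15.0, 30.0, 35.0), total = 80.0.
Joint mode component: (α_{S3}−1)/(Σα−K) = 34.0/77.0 = 0.4416.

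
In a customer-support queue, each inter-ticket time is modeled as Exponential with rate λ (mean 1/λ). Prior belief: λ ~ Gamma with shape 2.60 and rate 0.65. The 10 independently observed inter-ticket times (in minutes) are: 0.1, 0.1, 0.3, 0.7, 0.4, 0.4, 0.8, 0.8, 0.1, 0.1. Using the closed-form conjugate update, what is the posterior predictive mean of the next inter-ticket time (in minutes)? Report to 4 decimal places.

With a Gamma(shape α, rate β) prior on the exponential rate λ, the posterior after n observations with total T = Σxᵢ is Gamma(α+n, β+T).
Sum of observations T = 3.8 minutes; n = 10.
Posterior: Gamma(2.60+10, 0.65+3.8) = Gamma(12.60, 4.45).
The predictive distribution for the next observation is Lomax; its mean is β/(α−1) = 4.45/11.60 = 0.3836.

0.3836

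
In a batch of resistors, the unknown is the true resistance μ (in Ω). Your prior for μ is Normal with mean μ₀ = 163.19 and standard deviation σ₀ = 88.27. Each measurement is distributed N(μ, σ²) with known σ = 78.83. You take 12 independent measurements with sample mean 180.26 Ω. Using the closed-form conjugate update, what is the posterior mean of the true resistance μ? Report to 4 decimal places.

For Normal data with known variance σ², a Normal(μ₀, σ₀²) prior on μ is conjugate. Posterior precision = 1/σ₀² + n/σ²; posterior mean is the precision-weighted average of μ₀ and x̄.
n·x̄ = 12·180.26 = 2163.12.
σ₀² = 88.27² = 7791.5929, σ² = 78.83² = 6214.1689; σ² + n·σ₀² = 6214.1689 + 12·7791.5929 = 99713.2837.
Posterior mean = (μ₀/σ₀² + n·x̄/σ²)/(1/σ₀² + n/σ²) = (σ²·μ₀ + σ₀²·n·x̄)/(σ² + n·σ₀²) = (6214.1689·163.19 + 7791.5929·2163.12)/99713.2837 = 17868240.656639/99713.2837 = 179.1962.

179.1962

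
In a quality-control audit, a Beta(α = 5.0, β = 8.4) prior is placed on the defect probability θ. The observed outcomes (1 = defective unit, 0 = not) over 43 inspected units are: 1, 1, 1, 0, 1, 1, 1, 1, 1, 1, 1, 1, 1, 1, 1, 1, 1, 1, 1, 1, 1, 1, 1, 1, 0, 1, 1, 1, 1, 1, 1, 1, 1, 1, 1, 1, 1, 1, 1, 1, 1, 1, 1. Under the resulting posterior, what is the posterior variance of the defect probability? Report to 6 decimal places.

0.002620

The Beta prior is conjugate to a Binomial/Bernoulli likelihood; the update adds successes to α and failures to β.
Posterior: Beta(α+k, β+n−k) = Beta(5.0+41, 8.4+2) = Beta(46.0, 10.4).
Var = αβ/((α+β)²(α+β+1)) = 46.0·10.4/(56.4²·57.4) = 0.002620.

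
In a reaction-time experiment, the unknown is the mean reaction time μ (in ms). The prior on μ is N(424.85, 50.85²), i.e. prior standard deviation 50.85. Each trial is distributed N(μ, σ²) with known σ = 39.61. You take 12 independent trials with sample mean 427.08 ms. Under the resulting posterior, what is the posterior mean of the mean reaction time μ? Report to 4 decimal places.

426.9727

For Normal data with known variance σ², a Normal(μ₀, σ₀²) prior on μ is conjugate. Posterior precision = 1/σ₀² + n/σ²; posterior mean is the precision-weighted average of μ₀ and x̄.
n·x̄ = 12·427.08 = 5124.96.
σ₀² = 50.85² = 2585.7225, σ² = 39.61² = 1568.9521; σ² + n·σ₀² = 1568.9521 + 12·2585.7225 = 32597.6221.
Posterior mean = (μ₀/σ₀² + n·x̄/σ²)/(1/σ₀² + n/σ²) = (σ²·μ₀ + σ₀²·n·x̄)/(σ² + n·σ₀²) = (1568.9521·424.85 + 2585.7225·5124.96)/32597.6221 = 13918293.683285/32597.6221 = 426.9727.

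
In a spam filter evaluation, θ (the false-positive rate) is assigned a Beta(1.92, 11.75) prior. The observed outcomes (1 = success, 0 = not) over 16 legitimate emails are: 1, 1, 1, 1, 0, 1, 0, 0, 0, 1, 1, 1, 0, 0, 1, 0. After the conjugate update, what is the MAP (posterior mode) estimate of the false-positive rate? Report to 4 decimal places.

The Beta prior is conjugate to a Binomial/Bernoulli likelihood; the update adds successes to α and failures to β.
Posterior: Beta(α+k, β+n−k) = Beta(1.92+9, 11.75+7) = Beta(10.92, 18.75).
Mode of Beta(a,b) for a,b>1 is (a−1)/(a+b−2) = 9.92/27.67 = 0.3585.

0.3585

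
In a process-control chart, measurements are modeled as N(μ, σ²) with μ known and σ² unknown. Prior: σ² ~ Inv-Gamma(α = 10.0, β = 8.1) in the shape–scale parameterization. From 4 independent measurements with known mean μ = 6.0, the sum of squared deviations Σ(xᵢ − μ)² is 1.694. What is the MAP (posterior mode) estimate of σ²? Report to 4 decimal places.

0.6882

With known mean μ and an Inverse-Gamma(α, β) prior on σ², the Normal likelihood is conjugate: posterior is Inv-Gamma(α + n/2, β + Σ(xᵢ−μ)²/2).
Posterior: Inv-Gamma(10.0 + 4/2, 8.1 + 1.694/2) = Inv-Gamma(12.00, 8.9470).
Mode = β/(α+1) = 8.9470/13.00 = 0.6882.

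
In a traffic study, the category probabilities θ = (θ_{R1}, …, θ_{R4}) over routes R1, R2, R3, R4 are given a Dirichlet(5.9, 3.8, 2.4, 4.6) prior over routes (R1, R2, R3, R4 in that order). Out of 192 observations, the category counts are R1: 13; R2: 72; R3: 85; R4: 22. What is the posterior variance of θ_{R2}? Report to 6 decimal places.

The Dirichlet prior is conjugate to the Multinomial likelihood: each posterior αⱼ = prior αⱼ + observed count nⱼ.
Posterior concentration: (18.9, 75.8, 87.4, 26.6), total = 208.7.
Var[θ_j] = α_j(Σα−α_j)/((Σα)²(Σα+1)) = 75.8·132.9/(208.7²·209.7) = 0.001103.

0.001103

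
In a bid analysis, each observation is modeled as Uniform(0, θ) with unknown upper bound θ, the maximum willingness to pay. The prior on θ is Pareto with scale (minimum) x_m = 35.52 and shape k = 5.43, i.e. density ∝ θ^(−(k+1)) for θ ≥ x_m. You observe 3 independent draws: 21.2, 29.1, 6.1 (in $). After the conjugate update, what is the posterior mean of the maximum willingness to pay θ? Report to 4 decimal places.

A Pareto(scale x_m, shape k) prior on the upper bound θ of Uniform(0, θ) is conjugate: posterior is Pareto(max(x_m, max xᵢ), k + n).
Sample maximum = 29.1; prior scale x_m = 35.52 → posterior scale = max = 35.52.
Posterior shape = 5.43 + 3 = 8.43.
E[θ|data] = k·x_m/(k−1) = 8.43·35.52/7.43 = 40.3006.

40.3006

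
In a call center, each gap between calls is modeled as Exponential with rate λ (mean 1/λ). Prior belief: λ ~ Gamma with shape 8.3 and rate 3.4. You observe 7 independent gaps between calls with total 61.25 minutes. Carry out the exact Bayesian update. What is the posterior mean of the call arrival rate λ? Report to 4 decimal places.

With a Gamma(shape α, rate β) prior on the exponential rate λ, the posterior after n observations with total T = Σxᵢ is Gamma(α+n, β+T).
Posterior: Gamma(8.3+7, 3.4+61.25) = Gamma(15.3, 64.65).
Posterior mean of λ = α/β = 15.3/64.65 = 0.2367.

0.2367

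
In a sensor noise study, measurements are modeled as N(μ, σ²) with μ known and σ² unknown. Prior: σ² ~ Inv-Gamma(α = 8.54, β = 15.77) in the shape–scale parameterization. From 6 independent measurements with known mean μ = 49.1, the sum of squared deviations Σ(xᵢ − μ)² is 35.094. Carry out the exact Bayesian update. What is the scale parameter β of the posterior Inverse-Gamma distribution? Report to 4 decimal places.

33.3170

With known mean μ and an Inverse-Gamma(α, β) prior on σ², the Normal likelihood is conjugate: posterior is Inv-Gamma(α + n/2, β + Σ(xᵢ−μ)²/2).
Posterior: Inv-Gamma(8.54 + 6/2, 15.77 + 35.094/2) = Inv-Gamma(11.54, 33.3170).
Posterior β = 33.3170.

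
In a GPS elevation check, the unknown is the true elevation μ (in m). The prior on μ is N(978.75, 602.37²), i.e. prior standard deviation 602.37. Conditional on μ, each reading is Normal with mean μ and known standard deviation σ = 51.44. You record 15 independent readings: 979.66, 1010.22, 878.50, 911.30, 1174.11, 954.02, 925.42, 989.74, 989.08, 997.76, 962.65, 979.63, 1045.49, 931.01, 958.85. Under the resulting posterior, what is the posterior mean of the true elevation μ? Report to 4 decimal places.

For Normal data with known variance σ², a Normal(μ₀, σ₀²) prior on μ is conjugate. Posterior precision = 1/σ₀² + n/σ²; posterior mean is the precision-weighted average of μ₀ and x̄.
Σxᵢ = 979.66 + 1010.22 + 878.50 + 911.30 + 1174.11 + 954.02 + 925.42 + 989.74 + 989.08 + 997.76 + 962.65 + 979.63 + 1045.49 + 931.01 + 958.85 = 14687.44, so n·x̄ = 14687.44.
σ₀² = 602.37² = 362849.6169, σ² = 51.44² = 2646.0736; σ² + n·σ₀² = 2646.0736 + 15·362849.6169 = 5445390.3271.
Posterior mean = (μ₀/σ₀² + n·x̄/σ²)/(1/σ₀² + n/σ²) = (σ²·μ₀ + σ₀²·n·x̄)/(σ² + n·σ₀²) = (2646.0736·978.75 + 362849.6169·14687.44)/5445390.3271 = 5331921821.777736/5445390.3271 = 979.1625.

979.1625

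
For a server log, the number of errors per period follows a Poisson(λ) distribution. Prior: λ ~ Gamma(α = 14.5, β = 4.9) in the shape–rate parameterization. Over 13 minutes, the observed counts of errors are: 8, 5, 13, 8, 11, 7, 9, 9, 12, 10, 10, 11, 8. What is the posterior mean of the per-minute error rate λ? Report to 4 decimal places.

7.5698

With a Gamma(shape α, rate β) prior, the Poisson likelihood is conjugate: the posterior is Gamma(α + ΣXᵢ, β + n).
Sum of counts S = 121 over n = 13 minutes.
Posterior: Gamma(α+S, β+n) = Gamma(14.5+121, 4.9+13) = Gamma(135.5, 17.9).
Posterior mean = α/β = 135.5/17.9 = 7.5698.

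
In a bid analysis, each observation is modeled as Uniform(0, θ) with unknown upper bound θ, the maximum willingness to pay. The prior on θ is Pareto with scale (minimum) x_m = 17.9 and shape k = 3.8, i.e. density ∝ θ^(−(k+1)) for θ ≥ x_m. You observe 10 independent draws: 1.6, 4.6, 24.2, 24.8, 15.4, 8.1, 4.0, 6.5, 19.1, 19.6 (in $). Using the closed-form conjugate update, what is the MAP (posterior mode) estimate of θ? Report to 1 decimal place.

A Pareto(scale x_m, shape k) prior on the upper bound θ of Uniform(0, θ) is conjugate: posterior is Pareto(max(x_m, max xᵢ), k + n).
Sample maximum = 24.8; prior scale x_m = 17.9 → posterior scale = max = 24.8.
Posterior shape = 3.8 + 10 = 13.8.
The Pareto density is decreasing on [x_m, ∞), so the mode is x_m = 24.8.

24.8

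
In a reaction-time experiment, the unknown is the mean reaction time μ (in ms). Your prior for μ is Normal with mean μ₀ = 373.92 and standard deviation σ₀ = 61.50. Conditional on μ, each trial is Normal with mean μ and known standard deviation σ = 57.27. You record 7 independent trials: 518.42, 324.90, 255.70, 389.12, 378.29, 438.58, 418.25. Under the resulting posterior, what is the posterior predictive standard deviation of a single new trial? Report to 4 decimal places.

For Normal data with known variance σ², a Normal(μ₀, σ₀²) prior on μ is conjugate. Posterior precision = 1/σ₀² + n/σ²; posterior mean is the precision-weighted average of μ₀ and x̄.
σ₀² = 61.50² = 3782.25, σ² = 57.27² = 3279.8529; σ² + n·σ₀² = 3279.8529 + 7·3782.25 = 29755.6029.
Posterior precision = 1/σ₀² + n/σ² = 1/3782.25 + 7/3279.8529 = (σ² + n·σ₀²)/(σ₀²σ²) = 29755.6029/(3782.25·3279.8529); posterior variance σₙ² = σ₀²σ²/(σ² + n·σ₀²) = 3782.25·3279.8529/29755.6029 = 416.903790.
Predictive variance for one new observation = σₙ² + σ² = 3782.25·3279.8529/29755.6029 + 3279.8529 = σ²·(σ₀² + 29755.6029)/29755.6029 = 3279.8529·33537.8529/29755.6029 = 3696.756690; SD = √(3279.8529·33537.8529/29755.6029) = 60.8010.

60.8010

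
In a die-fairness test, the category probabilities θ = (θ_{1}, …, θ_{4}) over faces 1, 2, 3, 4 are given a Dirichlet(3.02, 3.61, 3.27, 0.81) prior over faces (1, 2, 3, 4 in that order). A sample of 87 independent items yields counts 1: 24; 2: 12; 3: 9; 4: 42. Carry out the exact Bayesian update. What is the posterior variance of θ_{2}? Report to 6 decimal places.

0.001360

The Dirichlet prior is conjugate to the Multinomial likelihood: each posterior αⱼ = prior αⱼ + observed count nⱼ.
Posterior concentration: (27.02, 15.61, 12.27, 42.81), total = 97.71.
Var[θ_j] = α_j(Σα−α_j)/((Σα)²(Σα+1)) = 15.61·82.10/(97.71²·98.71) = 0.001360.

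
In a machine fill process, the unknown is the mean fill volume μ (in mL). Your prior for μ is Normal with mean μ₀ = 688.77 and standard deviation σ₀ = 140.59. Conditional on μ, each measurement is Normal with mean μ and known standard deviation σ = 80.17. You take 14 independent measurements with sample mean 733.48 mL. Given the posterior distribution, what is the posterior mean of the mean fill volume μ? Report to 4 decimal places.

732.4651

For Normal data with known variance σ², a Normal(μ₀, σ₀²) prior on μ is conjugate. Posterior precision = 1/σ₀² + n/σ²; posterior mean is the precision-weighted average of μ₀ and x̄.
n·x̄ = 14·733.48 = 10268.72.
σ₀² = 140.59² = 19765.5481, σ² = 80.17² = 6427.2289; σ² + n·σ₀² = 6427.2289 + 14·19765.5481 = 283144.9023.
Posterior mean = (μ₀/σ₀² + n·x̄/σ²)/(1/σ₀² + n/σ²) = (σ²·μ₀ + σ₀²·n·x̄)/(σ² + n·σ₀²) = (6427.2289·688.77 + 19765.5481·10268.72)/283144.9023 = 207393761.534885/283144.9023 = 732.4651.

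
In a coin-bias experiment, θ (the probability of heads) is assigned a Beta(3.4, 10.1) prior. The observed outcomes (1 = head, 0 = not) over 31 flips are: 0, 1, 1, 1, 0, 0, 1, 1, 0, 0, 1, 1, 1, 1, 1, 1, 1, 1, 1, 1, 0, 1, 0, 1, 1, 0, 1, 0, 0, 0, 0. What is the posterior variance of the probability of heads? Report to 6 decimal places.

The Beta prior is conjugate to a Binomial/Bernoulli likelihood; the update adds successes to α and failures to β.
Posterior: Beta(α+k, β+n−k) = Beta(3.4+19, 10.1+12) = Beta(22.4, 22.1).
Var = αβ/((α+β)²(α+β+1)) = 22.4·22.1/(44.5²·45.5) = 0.005494.

0.005494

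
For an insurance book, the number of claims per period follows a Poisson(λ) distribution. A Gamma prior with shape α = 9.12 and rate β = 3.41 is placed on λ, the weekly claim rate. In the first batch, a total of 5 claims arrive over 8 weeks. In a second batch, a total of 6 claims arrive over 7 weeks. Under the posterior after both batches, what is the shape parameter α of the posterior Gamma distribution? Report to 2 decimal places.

20.12

With a Gamma(shape α, rate β) prior, the Poisson likelihood is conjugate: the posterior is Gamma(α + ΣXᵢ, β + n).
After batch 1: Gamma(α+S, β+n) = Gamma(9.12+5, 3.41+8) = Gamma(14.12, 11.41).
After batch 2: Gamma(α+S, β+n) = Gamma(14.12+6, 11.41+7) = Gamma(20.12, 18.41).
Posterior α = 20.12.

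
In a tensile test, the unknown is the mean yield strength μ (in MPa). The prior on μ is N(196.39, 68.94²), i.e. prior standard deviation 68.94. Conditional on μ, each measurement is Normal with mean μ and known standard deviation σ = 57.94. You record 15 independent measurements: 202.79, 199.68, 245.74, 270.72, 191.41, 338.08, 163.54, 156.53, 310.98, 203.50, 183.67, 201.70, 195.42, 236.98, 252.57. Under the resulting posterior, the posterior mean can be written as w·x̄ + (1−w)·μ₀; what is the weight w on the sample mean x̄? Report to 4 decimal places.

0.9550

For Normal data with known variance σ², a Normal(μ₀, σ₀²) prior on μ is conjugate. Posterior precision = 1/σ₀² + n/σ²; posterior mean is the precision-weighted average of μ₀ and x̄.
σ₀² = 68.94² = 4752.7236, σ² = 57.94² = 3357.0436. Prior precision 1/σ₀² = 1/4752.7236; data precision n/σ² = 15/3357.0436.
w = (n/σ²)/(1/σ₀² + n/σ²) = n·σ₀²/(σ² + n·σ₀²) = 15·4752.7236/(3357.0436 + 15·4752.7236) = 71290.854/74647.8976 = 0.9550.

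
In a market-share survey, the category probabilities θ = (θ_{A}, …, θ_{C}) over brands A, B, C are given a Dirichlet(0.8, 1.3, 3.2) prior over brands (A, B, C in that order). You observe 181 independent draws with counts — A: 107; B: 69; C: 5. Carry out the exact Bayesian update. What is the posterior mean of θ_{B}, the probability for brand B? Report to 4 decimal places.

0.3773

The Dirichlet prior is conjugate to the Multinomial likelihood: each posterior αⱼ = prior αⱼ + observed count nⱼ.
Posterior concentration: (107.8, 70.3, 8.2), total = 186.3.
E[θ_{B}|data] = α_{B}/Σα = 70.3/186.3 = 0.3773.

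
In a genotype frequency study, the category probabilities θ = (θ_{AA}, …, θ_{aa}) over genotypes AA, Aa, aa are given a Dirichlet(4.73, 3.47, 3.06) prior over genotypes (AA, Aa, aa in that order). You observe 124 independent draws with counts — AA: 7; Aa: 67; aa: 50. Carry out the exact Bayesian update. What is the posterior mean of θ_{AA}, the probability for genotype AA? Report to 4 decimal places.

0.0867

The Dirichlet prior is conjugate to the Multinomial likelihood: each posterior αⱼ = prior αⱼ + observed count nⱼ.
Posterior concentration: (11.73, 70.47, 53.06), total = 135.26.
E[θ_{AA}|data] = α_{AA}/Σα = 11.73/135.26 = 0.0867.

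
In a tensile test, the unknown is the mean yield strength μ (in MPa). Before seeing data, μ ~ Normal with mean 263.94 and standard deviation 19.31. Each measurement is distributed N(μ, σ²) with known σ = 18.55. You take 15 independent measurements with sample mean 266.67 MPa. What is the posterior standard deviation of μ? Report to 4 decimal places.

4.6487

For Normal data with known variance σ², a Normal(μ₀, σ₀²) prior on μ is conjugate. Posterior precision = 1/σ₀² + n/σ²; posterior mean is the precision-weighted average of μ₀ and x̄.
σ₀² = 19.31² = 372.8761, σ² = 18.55² = 344.1025; σ² + n·σ₀² = 344.1025 + 15·372.8761 = 5937.244.
Posterior precision = 1/σ₀² + n/σ² = 1/372.8761 + 15/344.1025 = (σ² + n·σ₀²)/(σ₀²σ²) = 5937.244/(372.8761·344.1025); posterior variance σₙ² = σ₀²σ²/(σ² + n·σ₀²) = 372.8761·344.1025/5937.244 = 21.610633.
Posterior SD = √σₙ² = √(372.8761·344.1025/5937.244) = 4.6487.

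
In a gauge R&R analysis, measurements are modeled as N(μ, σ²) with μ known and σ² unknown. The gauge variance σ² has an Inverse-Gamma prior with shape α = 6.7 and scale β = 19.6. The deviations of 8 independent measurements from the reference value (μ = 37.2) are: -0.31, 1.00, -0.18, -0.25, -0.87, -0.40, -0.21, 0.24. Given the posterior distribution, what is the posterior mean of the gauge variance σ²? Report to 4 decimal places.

2.1345

With known mean μ and an Inverse-Gamma(α, β) prior on σ², the Normal likelihood is conjugate: posterior is Inv-Gamma(α + n/2, β + Σ(xᵢ−μ)²/2).
Σ(xᵢ−μ)² = (-0.31)² + (1.00)² + (-0.18)² + (-0.25)² + (-0.87)² + (-0.40)² + (-0.21)² + (0.24)² = 2.2096.
Posterior: Inv-Gamma(6.7 + 8/2, 19.6 + 2.2096/2) = Inv-Gamma(10.70, 20.70480).
E[σ²|data] = β/(α−1) = 20.70480/9.70 = 2.1345.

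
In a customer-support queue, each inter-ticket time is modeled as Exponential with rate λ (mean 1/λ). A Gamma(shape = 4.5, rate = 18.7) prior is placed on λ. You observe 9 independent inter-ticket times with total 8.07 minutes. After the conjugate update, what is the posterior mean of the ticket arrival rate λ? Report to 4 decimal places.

0.5043

With a Gamma(shape α, rate β) prior on the exponential rate λ, the posterior after n observations with total T = Σxᵢ is Gamma(α+n, β+T).
Posterior: Gamma(4.5+9, 18.7+8.07) = Gamma(13.5, 26.77).
Posterior mean of λ = α/β = 13.5/26.77 = 0.5043.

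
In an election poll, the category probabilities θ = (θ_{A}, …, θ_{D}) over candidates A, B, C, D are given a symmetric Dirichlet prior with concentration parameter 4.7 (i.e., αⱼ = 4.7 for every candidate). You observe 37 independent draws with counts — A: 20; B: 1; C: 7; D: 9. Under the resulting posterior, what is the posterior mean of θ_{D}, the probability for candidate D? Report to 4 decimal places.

0.2455

The Dirichlet prior is conjugate to the Multinomial likelihood: each posterior αⱼ = prior αⱼ + observed count nⱼ.
Posterior concentration: (24.7, 5.7, 11.7, 13.7), total = 55.8.
E[θ_{D}|data] = α_{D}/Σα = 13.7/55.8 = 0.2455.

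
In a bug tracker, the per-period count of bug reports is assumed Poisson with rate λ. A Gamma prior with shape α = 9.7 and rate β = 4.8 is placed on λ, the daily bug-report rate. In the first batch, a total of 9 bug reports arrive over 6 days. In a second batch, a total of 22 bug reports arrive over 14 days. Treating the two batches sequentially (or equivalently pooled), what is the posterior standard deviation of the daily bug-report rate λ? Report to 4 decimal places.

0.2572

With a Gamma(shape α, rate β) prior, the Poisson likelihood is conjugate: the posterior is Gamma(α + ΣXᵢ, β + n).
After batch 1: Gamma(α+S, β+n) = Gamma(9.7+9, 4.8+6) = Gamma(18.7, 10.8).
After batch 2: Gamma(α+S, β+n) = Gamma(18.7+22, 10.8+14) = Gamma(40.7, 24.8).
SD = √α/β = √40.7/24.8 = 0.2572.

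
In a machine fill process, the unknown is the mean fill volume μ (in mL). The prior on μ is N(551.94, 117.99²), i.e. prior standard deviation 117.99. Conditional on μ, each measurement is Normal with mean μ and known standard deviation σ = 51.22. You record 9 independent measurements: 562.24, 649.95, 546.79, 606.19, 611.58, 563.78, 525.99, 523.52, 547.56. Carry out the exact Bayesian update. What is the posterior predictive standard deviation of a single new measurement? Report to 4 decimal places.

53.9352

For Normal data with known variance σ², a Normal(μ₀, σ₀²) prior on μ is conjugate. Posterior precision = 1/σ₀² + n/σ²; posterior mean is the precision-weighted average of μ₀ and x̄.
σ₀² = 117.99² = 13921.6401, σ² = 51.22² = 2623.4884; σ² + n·σ₀² = 2623.4884 + 9·13921.6401 = 127918.2493.
Posterior precision = 1/σ₀² + n/σ² = 1/13921.6401 + 9/2623.4884 = (σ² + n·σ₀²)/(σ₀²σ²) = 127918.2493/(13921.6401·2623.4884); posterior variance σₙ² = σ₀²σ²/(σ² + n·σ₀²) = 13921.6401·2623.4884/127918.2493 = 285.520334.
Predictive variance for one new observation = σₙ² + σ² = 13921.6401·2623.4884/127918.2493 + 2623.4884 = σ²·(σ₀² + 127918.2493)/127918.2493 = 2623.4884·141839.8894/127918.2493 = 2909.008734; SD = √(2623.4884·141839.8894/127918.2493) = 53.9352.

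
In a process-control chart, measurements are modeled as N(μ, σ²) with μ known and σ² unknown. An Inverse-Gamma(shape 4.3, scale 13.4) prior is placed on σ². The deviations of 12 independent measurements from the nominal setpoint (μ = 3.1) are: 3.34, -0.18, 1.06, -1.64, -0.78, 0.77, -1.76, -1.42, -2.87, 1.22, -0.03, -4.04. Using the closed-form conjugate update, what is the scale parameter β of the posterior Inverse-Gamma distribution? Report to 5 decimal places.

37.08215

With known mean μ and an Inverse-Gamma(α, β) prior on σ², the Normal likelihood is conjugate: posterior is Inv-Gamma(α + n/2, β + Σ(xᵢ−μ)²/2).
Σ(xᵢ−μ)² = (3.34)² + (-0.18)² + (1.06)² + (-1.64)² + (-0.78)² + (0.77)² + (-1.76)² + (-1.42)² + (-2.87)² + (1.22)² + (-0.03)² + (-4.04)² = 47.3643.
Posterior: Inv-Gamma(4.3 + 12/2, 13.4 + 47.3643/2) = Inv-Gamma(10.30, 37.08215).
Posterior β = 37.08215.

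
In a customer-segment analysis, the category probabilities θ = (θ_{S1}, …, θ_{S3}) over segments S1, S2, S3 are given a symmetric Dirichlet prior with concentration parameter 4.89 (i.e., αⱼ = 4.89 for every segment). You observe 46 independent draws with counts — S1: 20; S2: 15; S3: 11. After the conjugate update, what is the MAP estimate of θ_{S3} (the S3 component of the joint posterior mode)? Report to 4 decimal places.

0.2582

The Dirichlet prior is conjugate to the Multinomial likelihood: each posterior αⱼ = prior αⱼ + observed count nⱼ.
Posterior concentration: (24.89, 19.89, 15.89), total = 60.67.
Joint mode component: (α_{S3}−1)/(Σα−K) = 14.89/57.67 = 0.2582.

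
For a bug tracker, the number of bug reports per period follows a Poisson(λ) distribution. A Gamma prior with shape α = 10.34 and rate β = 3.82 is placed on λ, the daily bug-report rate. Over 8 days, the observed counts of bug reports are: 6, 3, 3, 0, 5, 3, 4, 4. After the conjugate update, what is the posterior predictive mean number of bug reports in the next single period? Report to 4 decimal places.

With a Gamma(shape α, rate β) prior, the Poisson likelihood is conjugate: the posterior is Gamma(α + ΣXᵢ, β + n).
Sum of counts S = 28 over n = 8 days.
Posterior: Gamma(α+S, β+n) = Gamma(10.34+28, 3.82+8) = Gamma(38.34, 11.82).
The predictive distribution for one future period is NegBinom with mean α/β = 3.2437.

3.2437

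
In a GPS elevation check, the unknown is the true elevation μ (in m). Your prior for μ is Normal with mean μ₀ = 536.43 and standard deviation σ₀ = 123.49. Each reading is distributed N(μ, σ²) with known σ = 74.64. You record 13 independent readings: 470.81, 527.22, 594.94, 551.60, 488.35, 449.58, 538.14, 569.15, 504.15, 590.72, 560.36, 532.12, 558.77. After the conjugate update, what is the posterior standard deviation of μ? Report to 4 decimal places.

20.4165

For Normal data with known variance σ², a Normal(μ₀, σ₀²) prior on μ is conjugate. Posterior precision = 1/σ₀² + n/σ²; posterior mean is the precision-weighted average of μ₀ and x̄.
σ₀² = 123.49² = 15249.7801, σ² = 74.64² = 5571.1296; σ² + n·σ₀² = 5571.1296 + 13·15249.7801 = 203818.2709.
Posterior precision = 1/σ₀² + n/σ² = 1/15249.7801 + 13/5571.1296 = (σ² + n·σ₀²)/(σ₀²σ²) = 203818.2709/(15249.7801·5571.1296); posterior variance σₙ² = σ₀²σ²/(σ² + n·σ₀²) = 15249.7801·5571.1296/203818.2709 = 416.834570.
Posterior SD = √σₙ² = √(15249.7801·5571.1296/203818.2709) = 20.4165.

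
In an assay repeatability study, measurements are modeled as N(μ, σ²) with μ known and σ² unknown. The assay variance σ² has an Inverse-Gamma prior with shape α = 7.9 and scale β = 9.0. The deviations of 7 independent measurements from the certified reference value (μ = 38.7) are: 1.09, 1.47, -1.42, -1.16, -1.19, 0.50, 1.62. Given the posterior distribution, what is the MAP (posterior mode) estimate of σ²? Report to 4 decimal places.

With known mean μ and an Inverse-Gamma(α, β) prior on σ², the Normal likelihood is conjugate: posterior is Inv-Gamma(α + n/2, β + Σ(xᵢ−μ)²/2).
Σ(xᵢ−μ)² = (1.09)² + (1.47)² + (-1.42)² + (-1.16)² + (-1.19)² + (0.50)² + (1.62)² = 11.0015.
Posterior: Inv-Gamma(7.9 + 7/2, 9.0 + 11.0015/2) = Inv-Gamma(11.40, 14.50075).
Mode = β/(α+1) = 14.50075/12.40 = 1.1694.

1.1694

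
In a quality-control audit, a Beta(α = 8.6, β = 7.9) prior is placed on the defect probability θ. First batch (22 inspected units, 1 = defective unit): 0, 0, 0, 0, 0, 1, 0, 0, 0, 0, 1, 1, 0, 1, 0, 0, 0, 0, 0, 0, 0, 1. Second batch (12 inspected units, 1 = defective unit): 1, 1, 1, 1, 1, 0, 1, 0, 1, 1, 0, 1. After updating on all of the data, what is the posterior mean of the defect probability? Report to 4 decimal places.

The Beta prior is conjugate to a Binomial/Bernoulli likelihood; the update adds successes to α and failures to β.
After batch 1: Beta(8.6+5, 7.9+17) = Beta(13.6, 24.9).
After batch 2: Beta(13.6+9, 24.9+3) = Beta(22.6, 27.9).
Posterior mean = α/(α+β) = 22.6/50.5 = 0.4475.

0.4475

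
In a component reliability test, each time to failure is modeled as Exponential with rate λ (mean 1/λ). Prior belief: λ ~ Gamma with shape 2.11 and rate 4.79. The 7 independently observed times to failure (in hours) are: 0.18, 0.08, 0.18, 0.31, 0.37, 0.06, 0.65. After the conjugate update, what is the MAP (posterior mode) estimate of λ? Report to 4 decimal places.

With a Gamma(shape α, rate β) prior on the exponential rate λ, the posterior after n observations with total T = Σxᵢ is Gamma(α+n, β+T).
Sum of observations T = 1.83 hours; n = 7.
Posterior: Gamma(2.11+7, 4.79+1.83) = Gamma(9.11, 6.62).
Mode = (α−1)/β = 1.2251.

1.2251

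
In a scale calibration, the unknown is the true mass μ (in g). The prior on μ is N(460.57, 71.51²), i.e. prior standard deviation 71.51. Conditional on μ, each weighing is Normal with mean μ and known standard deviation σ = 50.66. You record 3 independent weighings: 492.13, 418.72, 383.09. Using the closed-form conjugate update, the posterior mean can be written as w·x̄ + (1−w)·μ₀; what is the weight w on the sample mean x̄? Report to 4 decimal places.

0.8567

For Normal data with known variance σ², a Normal(μ₀, σ₀²) prior on μ is conjugate. Posterior precision = 1/σ₀² + n/σ²; posterior mean is the precision-weighted average of μ₀ and x̄.
σ₀² = 71.51² = 5113.6801, σ² = 50.66² = 2566.4356. Prior precision 1/σ₀² = 1/5113.6801; data precision n/σ² = 3/2566.4356.
w = (n/σ²)/(1/σ₀² + n/σ²) = n·σ₀²/(σ² + n·σ₀²) = 3·5113.6801/(2566.4356 + 3·5113.6801) = 15341.0403/17907.4759 = 0.8567.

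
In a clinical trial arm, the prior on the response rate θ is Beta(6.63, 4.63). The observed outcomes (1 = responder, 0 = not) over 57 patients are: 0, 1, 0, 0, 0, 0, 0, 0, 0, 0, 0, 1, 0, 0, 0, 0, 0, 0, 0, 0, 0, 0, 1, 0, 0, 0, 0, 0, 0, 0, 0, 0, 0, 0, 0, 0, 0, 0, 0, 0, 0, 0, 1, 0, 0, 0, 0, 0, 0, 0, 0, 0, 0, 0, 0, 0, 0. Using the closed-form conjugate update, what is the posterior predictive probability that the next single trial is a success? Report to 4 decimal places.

The Beta prior is conjugate to a Binomial/Bernoulli likelihood; the update adds successes to α and failures to β.
Posterior: Beta(α+k, β+n−k) = Beta(6.63+4, 4.63+53) = Beta(10.63, 57.63).
For a single future Bernoulli trial, P(success | data) = α/(α+β) = 0.1557.

0.1557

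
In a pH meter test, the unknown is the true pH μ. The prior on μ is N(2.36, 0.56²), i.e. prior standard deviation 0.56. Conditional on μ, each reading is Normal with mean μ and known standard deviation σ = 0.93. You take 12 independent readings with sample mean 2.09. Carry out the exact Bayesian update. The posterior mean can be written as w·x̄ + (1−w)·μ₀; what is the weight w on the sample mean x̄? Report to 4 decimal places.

For Normal data with known variance σ², a Normal(μ₀, σ₀²) prior on μ is conjugate. Posterior precision = 1/σ₀² + n/σ²; posterior mean is the precision-weighted average of μ₀ and x̄.
σ₀² = 0.56² = 0.3136, σ² = 0.93² = 0.8649. Prior precision 1/σ₀² = 1/0.3136; data precision n/σ² = 12/0.8649.
w = (n/σ²)/(1/σ₀² + n/σ²) = n·σ₀²/(σ² + n·σ₀²) = 12·0.3136/(0.8649 + 12·0.3136) = 3.7632/4.6281 = 0.8131.

0.8131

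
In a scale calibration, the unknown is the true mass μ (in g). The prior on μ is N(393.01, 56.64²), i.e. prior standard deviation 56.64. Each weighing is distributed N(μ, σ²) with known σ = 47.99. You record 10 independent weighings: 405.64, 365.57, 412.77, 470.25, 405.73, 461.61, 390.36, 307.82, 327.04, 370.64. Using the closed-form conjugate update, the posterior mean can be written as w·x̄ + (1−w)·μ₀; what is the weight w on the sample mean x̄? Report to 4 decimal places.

For Normal data with known variance σ², a Normal(μ₀, σ₀²) prior on μ is conjugate. Posterior precision = 1/σ₀² + n/σ²; posterior mean is the precision-weighted average of μ₀ and x̄.
σ₀² = 56.64² = 3208.0896, σ² = 47.99² = 2303.0401. Prior precision 1/σ₀² = 1/3208.0896; data precision n/σ² = 10/2303.0401.
w = (n/σ²)/(1/σ₀² + n/σ²) = n·σ₀²/(σ² + n·σ₀²) = 10·3208.0896/(2303.0401 + 10·3208.0896) = 32080.896/34383.9361 = 0.9330.

0.9330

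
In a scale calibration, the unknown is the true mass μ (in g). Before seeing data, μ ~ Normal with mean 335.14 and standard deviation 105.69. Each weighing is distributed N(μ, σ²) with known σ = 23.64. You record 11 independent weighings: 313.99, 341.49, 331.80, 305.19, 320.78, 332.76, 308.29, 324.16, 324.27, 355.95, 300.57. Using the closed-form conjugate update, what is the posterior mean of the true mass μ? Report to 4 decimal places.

323.6206

For Normal data with known variance σ², a Normal(μ₀, σ₀²) prior on μ is conjugate. Posterior precision = 1/σ₀² + n/σ²; posterior mean is the precision-weighted average of μ₀ and x̄.
Σxᵢ = 313.99 + 341.49 + 331.80 + 305.19 + 320.78 + 332.76 + 308.29 + 324.16 + 324.27 + 355.95 + 300.57 = 3559.25, so n·x̄ = 3559.25.
σ₀² = 105.69² = 11170.3761, σ² = 23.64² = 558.8496; σ² + n·σ₀² = 558.8496 + 11·11170.3761 = 123432.9867.
Posterior mean = (μ₀/σ₀² + n·x̄/σ²)/(1/σ₀² + n/σ²) = (σ²·μ₀ + σ₀²·n·x̄)/(σ² + n·σ₀²) = (558.8496·335.14 + 11170.3761·3559.25)/123432.9867 = 39945453.988869/123432.9867 = 323.6206.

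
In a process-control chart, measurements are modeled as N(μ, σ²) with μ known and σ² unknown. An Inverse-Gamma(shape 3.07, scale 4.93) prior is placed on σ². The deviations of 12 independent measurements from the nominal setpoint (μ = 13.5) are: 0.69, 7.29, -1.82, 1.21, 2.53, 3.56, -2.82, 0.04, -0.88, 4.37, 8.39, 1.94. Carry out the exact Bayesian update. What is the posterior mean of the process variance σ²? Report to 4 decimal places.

11.7294

With known mean μ and an Inverse-Gamma(α, β) prior on σ², the Normal likelihood is conjugate: posterior is Inv-Gamma(α + n/2, β + Σ(xᵢ−μ)²/2).
Σ(xᵢ−μ)² = (0.69)² + (7.29)² + (-1.82)² + (1.21)² + (2.53)² + (3.56)² + (-2.82)² + (0.04)² + (-0.88)² + (4.37)² + (8.39)² + (1.94)² = 179.4522.
Posterior: Inv-Gamma(3.07 + 12/2, 4.93 + 179.4522/2) = Inv-Gamma(9.07, 94.65610).
E[σ²|data] = β/(α−1) = 94.65610/8.07 = 11.7294.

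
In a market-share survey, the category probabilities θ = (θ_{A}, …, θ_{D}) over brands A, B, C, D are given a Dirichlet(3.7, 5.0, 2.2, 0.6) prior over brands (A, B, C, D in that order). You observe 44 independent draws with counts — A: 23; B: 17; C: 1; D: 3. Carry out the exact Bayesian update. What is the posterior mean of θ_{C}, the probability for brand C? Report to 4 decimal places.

0.0577

The Dirichlet prior is conjugate to the Multinomial likelihood: each posterior αⱼ = prior αⱼ + observed count nⱼ.
Posterior concentration: (26.7, 22.0, 3.2, 3.6), total = 55.5.
E[θ_{C}|data] = α_{C}/Σα = 3.2/55.5 = 0.0577.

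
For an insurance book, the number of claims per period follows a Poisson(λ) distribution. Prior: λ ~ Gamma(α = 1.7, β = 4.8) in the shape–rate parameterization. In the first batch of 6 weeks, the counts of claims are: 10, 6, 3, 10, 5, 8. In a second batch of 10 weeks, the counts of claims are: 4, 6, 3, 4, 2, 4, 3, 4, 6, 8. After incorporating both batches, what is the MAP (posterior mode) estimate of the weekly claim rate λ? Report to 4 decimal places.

4.1683

With a Gamma(shape α, rate β) prior, the Poisson likelihood is conjugate: the posterior is Gamma(α + ΣXᵢ, β + n).
Batch 1: sum of counts S = 42 over n = 6 weeks.
After batch 1: Gamma(α+S, β+n) = Gamma(1.7+42, 4.8+6) = Gamma(43.7, 10.8).
Batch 2: sum of counts S = 44 over n = 10 weeks.
After batch 2: Gamma(α+S, β+n) = Gamma(43.7+44, 10.8+10) = Gamma(87.7, 20.8).
Mode of Gamma(α,β) for α≥1 is (α−1)/β = 86.7/20.8 = 4.1683.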